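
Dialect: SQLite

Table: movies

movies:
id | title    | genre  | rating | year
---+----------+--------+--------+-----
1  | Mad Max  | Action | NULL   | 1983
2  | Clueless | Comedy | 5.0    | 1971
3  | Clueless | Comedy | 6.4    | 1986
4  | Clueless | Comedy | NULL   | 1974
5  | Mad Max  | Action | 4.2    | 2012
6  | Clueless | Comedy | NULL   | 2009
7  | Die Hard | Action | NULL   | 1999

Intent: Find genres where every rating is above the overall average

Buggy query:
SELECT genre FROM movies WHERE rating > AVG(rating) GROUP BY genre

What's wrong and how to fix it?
Bug: AVG() is an aggregate; it can't sit directly in WHERE

Fix: Compute the overall average in a scalar subquery and compare each group's MIN against it in HAVING

Corrected query:
SELECT genre FROM movies GROUP BY genre HAVING MIN(rating) > (SELECT AVG(rating) FROM movies)

Result:
(no rows)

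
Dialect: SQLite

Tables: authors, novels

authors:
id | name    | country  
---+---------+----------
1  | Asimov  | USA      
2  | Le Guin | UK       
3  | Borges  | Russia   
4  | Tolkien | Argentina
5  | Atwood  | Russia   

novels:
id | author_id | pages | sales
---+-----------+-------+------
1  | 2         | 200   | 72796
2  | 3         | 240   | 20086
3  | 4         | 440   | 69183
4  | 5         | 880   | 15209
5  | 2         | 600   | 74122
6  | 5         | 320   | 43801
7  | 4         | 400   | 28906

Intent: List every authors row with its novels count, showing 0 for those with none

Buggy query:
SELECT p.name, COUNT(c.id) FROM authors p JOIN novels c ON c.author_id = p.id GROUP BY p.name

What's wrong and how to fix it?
Bug: INNER JOIN drops authors rows that have no matching novels rows

Fix: Switch to LEFT JOIN to retain unmatched parent rows

Corrected query:
SELECT p.name, COUNT(c.id) FROM authors p LEFT JOIN novels c ON c.author_id = p.id GROUP BY p.name

Result:
name    | COUNT(c.id)
--------+------------
Asimov  | 0          
Atwood  | 2          
Borges  | 1          
Le Guin | 2          
Tolkien | 2          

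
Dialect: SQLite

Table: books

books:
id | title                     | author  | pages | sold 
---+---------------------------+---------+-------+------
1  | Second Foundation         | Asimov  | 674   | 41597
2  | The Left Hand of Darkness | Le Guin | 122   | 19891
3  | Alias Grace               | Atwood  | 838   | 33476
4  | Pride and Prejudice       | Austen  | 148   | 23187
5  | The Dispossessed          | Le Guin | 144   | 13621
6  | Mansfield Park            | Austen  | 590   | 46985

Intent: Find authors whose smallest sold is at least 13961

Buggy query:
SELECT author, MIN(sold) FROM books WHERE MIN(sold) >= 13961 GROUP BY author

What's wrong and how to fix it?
Bug: Aggregates like MIN are computed per group after WHERE runs

Fix: Replace WHERE with HAVING after the GROUP BY

Corrected query:
SELECT author, MIN(sold) FROM books GROUP BY author HAVING MIN(sold) >= 13961

Result:
author | MIN(sold)
-------+----------
Asimov | 41597    
Atwood | 33476    
Austen | 23187    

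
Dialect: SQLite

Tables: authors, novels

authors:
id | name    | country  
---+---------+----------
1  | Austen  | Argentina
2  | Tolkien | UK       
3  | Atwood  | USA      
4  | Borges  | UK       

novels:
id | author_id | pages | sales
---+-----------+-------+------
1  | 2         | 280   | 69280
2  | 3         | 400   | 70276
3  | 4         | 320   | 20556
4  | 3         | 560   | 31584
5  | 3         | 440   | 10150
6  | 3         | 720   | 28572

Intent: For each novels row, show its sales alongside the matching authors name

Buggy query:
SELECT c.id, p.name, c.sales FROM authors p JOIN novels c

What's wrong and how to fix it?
Bug: JOIN with no ON clause produces a cartesian product; every novels row pairs with every authors row

Fix: Add ON c.author_id = p.id to the JOIN

Corrected query:
SELECT c.id, p.name, c.sales FROM authors p JOIN novels c ON c.author_id = p.id

Result:
id | name    | sales
---+---------+------
1  | Tolkien | 69280
2  | Atwood  | 70276
3  | Borges  | 20556
4  | Atwood  | 31584
5  | Atwood  | 10150
6  | Atwood  | 28572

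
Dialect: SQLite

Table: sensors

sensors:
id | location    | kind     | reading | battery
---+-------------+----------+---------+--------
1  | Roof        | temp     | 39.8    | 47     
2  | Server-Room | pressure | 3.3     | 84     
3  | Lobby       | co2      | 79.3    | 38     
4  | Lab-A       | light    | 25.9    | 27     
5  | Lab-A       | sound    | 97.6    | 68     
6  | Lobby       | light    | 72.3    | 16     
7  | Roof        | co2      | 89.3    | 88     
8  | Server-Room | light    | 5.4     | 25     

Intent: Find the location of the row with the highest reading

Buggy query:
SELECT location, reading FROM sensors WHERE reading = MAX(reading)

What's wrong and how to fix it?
Bug: MAX(reading) is an aggregate and cannot be used directly in WHERE

Fix: Use a subquery: WHERE reading = (SELECT MAX(reading) FROM sensors)

Corrected query:
SELECT location, reading FROM sensors WHERE reading = (SELECT MAX(reading) FROM sensors)

Result:
location | reading
---------+--------
Lab-A    | 97.6   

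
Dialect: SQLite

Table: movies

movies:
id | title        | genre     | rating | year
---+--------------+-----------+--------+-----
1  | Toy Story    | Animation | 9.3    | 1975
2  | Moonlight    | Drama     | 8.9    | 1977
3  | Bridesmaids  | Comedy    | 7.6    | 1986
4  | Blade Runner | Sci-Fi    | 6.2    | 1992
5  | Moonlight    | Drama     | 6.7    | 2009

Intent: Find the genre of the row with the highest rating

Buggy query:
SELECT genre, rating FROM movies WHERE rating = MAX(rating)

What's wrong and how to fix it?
Bug: WHERE is evaluated per row; an aggregate over the whole table isn't defined there

Fix: Wrap MAX in a scalar subquery so WHERE compares against a single value

Corrected query:
SELECT genre, rating FROM movies WHERE rating = (SELECT MAX(rating) FROM movies)

Result:
genre     | rating
----------+-------
Animation | 9.3   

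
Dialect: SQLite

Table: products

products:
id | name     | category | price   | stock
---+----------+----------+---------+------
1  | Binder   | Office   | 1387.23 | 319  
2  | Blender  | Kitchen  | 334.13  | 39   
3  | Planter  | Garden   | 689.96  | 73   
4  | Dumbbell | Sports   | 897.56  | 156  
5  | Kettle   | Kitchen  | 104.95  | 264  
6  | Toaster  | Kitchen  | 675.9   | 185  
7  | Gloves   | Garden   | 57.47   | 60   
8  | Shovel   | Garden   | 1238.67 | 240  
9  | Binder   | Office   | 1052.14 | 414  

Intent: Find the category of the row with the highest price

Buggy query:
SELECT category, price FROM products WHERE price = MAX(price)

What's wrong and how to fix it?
Bug: WHERE is evaluated per row; an aggregate over the whole table isn't defined there

Fix: Wrap MAX in a scalar subquery so WHERE compares against a single value

Corrected query:
SELECT category, price FROM products WHERE price = (SELECT MAX(price) FROM products)

Result:
category | price  
---------+--------
Office   | 1387.23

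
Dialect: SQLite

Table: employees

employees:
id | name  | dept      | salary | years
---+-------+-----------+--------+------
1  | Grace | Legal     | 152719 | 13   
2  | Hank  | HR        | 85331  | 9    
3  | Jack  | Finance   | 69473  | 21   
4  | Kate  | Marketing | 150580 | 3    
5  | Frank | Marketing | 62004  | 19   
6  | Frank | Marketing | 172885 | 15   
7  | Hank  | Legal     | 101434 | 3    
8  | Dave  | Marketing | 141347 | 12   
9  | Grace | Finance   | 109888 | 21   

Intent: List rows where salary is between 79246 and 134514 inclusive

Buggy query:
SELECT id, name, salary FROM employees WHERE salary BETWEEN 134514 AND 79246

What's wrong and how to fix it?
Bug: The bounds are reversed; BETWEEN a AND b requires a <= b to match anything

Fix: Swap the bounds so the smaller value comes first

Corrected query:
SELECT id, name, salary FROM employees WHERE salary BETWEEN 79246 AND 134514

Result:
id | name  | salary
---+-------+-------
2  | Hank  | 85331 
7  | Hank  | 101434
9  | Grace | 109888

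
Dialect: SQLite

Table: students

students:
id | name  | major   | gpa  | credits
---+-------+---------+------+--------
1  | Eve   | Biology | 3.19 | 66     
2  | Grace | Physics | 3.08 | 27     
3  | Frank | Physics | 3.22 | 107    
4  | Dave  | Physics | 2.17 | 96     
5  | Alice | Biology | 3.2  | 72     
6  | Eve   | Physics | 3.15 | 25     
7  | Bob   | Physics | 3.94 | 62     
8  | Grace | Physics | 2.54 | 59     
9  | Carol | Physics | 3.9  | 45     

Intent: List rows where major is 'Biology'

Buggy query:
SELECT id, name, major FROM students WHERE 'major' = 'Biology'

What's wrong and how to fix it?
Bug: 'major' in single quotes is a string literal, not the column; the comparison is literal-vs-literal and never true

Fix: Reference the column as major without single quotes

Corrected query:
SELECT id, name, major FROM students WHERE major = 'Biology'

Result:
id | name  | major  
---+-------+--------
1  | Eve   | Biology
5  | Alice | Biology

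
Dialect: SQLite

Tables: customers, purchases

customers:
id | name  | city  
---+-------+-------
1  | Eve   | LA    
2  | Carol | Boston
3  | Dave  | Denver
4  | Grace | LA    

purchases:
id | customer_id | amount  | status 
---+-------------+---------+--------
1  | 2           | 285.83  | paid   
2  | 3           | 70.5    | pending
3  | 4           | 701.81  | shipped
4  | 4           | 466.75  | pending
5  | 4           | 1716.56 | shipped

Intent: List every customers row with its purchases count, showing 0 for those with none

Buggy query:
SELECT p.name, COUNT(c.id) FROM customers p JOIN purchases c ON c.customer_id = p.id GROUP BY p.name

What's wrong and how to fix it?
Bug: INNER JOIN drops customers rows that have no matching purchases rows

Fix: Use LEFT JOIN so parents without children still appear (COUNT(c.id) gives 0)

Corrected query:
SELECT p.name, COUNT(c.id) FROM customers p LEFT JOIN purchases c ON c.customer_id = p.id GROUP BY p.name

Result:
name  | COUNT(c.id)
------+------------
Carol | 1          
Dave  | 1          
Eve   | 0          
Grace | 3          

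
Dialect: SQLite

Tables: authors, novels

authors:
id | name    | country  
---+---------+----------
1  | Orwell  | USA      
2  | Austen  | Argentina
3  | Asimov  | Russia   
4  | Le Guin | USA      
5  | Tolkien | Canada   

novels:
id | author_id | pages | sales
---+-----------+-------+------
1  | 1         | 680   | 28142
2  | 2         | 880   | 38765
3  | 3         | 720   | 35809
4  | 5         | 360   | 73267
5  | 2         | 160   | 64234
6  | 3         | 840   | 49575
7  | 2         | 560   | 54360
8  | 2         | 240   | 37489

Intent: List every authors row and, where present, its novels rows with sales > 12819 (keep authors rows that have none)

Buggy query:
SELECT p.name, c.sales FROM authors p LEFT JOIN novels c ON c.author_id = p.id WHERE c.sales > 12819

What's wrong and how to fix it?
Bug: Filtering c.sales in WHERE discards the NULL rows produced by LEFT JOIN, turning it into an inner join

Fix: Move the right-table condition into the ON clause so unmatched parents are kept

Corrected query:
SELECT p.name, c.sales FROM authors p LEFT JOIN novels c ON c.author_id = p.id AND c.sales > 12819

Result:
name    | sales
--------+------
Orwell  | 28142
Austen  | 37489
Austen  | 38765
Austen  | 54360
Austen  | 64234
Asimov  | 35809
Asimov  | 49575
Le Guin | NULL 
Tolkien | 73267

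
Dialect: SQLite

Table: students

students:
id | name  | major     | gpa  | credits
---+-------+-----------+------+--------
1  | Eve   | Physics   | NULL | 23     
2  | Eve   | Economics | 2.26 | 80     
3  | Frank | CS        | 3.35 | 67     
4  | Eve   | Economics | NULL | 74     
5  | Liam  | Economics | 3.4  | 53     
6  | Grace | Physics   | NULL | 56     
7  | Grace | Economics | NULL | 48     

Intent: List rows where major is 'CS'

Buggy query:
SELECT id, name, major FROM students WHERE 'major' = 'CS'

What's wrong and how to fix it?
Bug: Single quotes denote string literals in SQL; the column name is being compared as a constant string

Fix: Reference the column as major without single quotes

Corrected query:
SELECT id, name, major FROM students WHERE major = 'CS'

Result:
id | name  | major
---+-------+------
3  | Frank | CS   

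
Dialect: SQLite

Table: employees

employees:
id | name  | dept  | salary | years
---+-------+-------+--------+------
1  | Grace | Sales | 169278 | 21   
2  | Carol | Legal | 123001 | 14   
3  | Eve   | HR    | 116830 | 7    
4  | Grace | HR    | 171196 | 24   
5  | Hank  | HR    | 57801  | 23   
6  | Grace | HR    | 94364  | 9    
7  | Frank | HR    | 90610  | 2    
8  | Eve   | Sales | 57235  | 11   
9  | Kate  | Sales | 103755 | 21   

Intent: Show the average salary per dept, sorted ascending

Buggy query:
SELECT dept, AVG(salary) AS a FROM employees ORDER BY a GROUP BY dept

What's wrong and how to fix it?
Bug: ORDER BY appears before GROUP BY; SQL clause order requires GROUP BY first

Fix: Reorder: SELECT … FROM … GROUP BY … ORDER BY …

Corrected query:
SELECT dept, AVG(salary) AS a FROM employees GROUP BY dept ORDER BY a

Result:
dept  | a            
------+--------------
HR    | 106160.2     
Sales | 110089.333333
Legal | 123001       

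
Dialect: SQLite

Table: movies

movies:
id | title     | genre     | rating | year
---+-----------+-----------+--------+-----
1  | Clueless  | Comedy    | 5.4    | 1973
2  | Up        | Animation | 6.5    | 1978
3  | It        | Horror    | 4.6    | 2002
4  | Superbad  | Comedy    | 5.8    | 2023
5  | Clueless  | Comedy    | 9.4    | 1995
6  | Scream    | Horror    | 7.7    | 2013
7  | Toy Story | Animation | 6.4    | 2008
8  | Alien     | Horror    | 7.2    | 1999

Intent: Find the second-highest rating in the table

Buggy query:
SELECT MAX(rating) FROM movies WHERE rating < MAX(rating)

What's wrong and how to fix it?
Bug: MAX(rating) on the right of the comparison is an aggregate-in-WHERE error

Fix: Put the inner MAX in a scalar subquery

Corrected query:
SELECT MAX(rating) FROM movies WHERE rating < (SELECT MAX(rating) FROM movies)

Result:
MAX(rating)
-----------
7.7        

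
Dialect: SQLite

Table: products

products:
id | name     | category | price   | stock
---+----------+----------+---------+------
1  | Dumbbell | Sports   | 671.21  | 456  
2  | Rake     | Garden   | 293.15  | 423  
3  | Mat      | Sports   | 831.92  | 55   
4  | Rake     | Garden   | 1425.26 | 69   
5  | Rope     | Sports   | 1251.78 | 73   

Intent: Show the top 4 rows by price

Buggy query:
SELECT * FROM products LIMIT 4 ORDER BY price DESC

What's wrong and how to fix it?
Bug: ORDER BY cannot follow LIMIT; LIMIT is the final clause

Fix: Swap the clauses: ORDER BY first, then LIMIT

Corrected query:
SELECT * FROM products ORDER BY price DESC LIMIT 4

Result:
id | name     | category | price   | stock
---+----------+----------+---------+------
4  | Rake     | Garden   | 1425.26 | 69   
5  | Rope     | Sports   | 1251.78 | 73   
3  | Mat      | Sports   | 831.92  | 55   
1  | Dumbbell | Sports   | 671.21  | 456  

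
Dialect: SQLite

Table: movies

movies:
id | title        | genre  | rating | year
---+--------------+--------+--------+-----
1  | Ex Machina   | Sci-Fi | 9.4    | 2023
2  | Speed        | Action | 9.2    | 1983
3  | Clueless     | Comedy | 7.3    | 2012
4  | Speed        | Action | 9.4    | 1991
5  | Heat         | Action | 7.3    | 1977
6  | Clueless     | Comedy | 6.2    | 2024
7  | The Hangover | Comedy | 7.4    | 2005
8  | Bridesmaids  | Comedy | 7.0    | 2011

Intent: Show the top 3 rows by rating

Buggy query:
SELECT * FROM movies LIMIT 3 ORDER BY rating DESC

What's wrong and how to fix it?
Bug: ORDER BY cannot follow LIMIT; LIMIT is the final clause

Fix: Swap the clauses: ORDER BY first, then LIMIT

Corrected query:
SELECT * FROM movies ORDER BY rating DESC LIMIT 3

Result:
id | title      | genre  | rating | year
---+------------+--------+--------+-----
1  | Ex Machina | Sci-Fi | 9.4    | 2023
4  | Speed      | Action | 9.4    | 1991
2  | Speed      | Action | 9.2    | 1983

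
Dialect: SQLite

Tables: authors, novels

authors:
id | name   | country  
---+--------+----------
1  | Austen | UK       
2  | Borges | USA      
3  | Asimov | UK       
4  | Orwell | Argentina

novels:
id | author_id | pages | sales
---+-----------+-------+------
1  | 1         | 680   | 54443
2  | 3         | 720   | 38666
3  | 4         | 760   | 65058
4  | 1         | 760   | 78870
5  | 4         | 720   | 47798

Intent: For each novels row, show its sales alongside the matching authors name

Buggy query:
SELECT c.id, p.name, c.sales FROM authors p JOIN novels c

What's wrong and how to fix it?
Bug: JOIN with no ON clause produces a cartesian product; every novels row pairs with every authors row

Fix: Specify the join condition linking the foreign key to the parent id

Corrected query:
SELECT c.id, p.name, c.sales FROM authors p JOIN novels c ON c.author_id = p.id

Result:
id | name   | sales
---+--------+------
1  | Austen | 54443
2  | Asimov | 38666
3  | Orwell | 65058
4  | Austen | 78870
5  | Orwell | 47798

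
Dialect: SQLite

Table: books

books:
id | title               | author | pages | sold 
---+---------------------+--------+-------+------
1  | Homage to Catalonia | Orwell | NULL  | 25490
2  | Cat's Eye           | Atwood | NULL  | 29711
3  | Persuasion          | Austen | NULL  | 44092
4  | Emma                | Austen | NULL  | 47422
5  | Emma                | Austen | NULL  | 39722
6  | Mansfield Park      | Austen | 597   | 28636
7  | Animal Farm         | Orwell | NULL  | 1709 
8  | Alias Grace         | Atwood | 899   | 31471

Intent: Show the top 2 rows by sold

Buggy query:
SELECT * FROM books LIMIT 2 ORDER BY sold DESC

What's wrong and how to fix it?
Bug: LIMIT must come after ORDER BY

Fix: Sort with ORDER BY, then apply LIMIT

Corrected query:
SELECT * FROM books ORDER BY sold DESC LIMIT 2

Result:
id | title      | author | pages | sold 
---+------------+--------+-------+------
4  | Emma       | Austen | NULL  | 47422
3  | Persuasion | Austen | NULL  | 44092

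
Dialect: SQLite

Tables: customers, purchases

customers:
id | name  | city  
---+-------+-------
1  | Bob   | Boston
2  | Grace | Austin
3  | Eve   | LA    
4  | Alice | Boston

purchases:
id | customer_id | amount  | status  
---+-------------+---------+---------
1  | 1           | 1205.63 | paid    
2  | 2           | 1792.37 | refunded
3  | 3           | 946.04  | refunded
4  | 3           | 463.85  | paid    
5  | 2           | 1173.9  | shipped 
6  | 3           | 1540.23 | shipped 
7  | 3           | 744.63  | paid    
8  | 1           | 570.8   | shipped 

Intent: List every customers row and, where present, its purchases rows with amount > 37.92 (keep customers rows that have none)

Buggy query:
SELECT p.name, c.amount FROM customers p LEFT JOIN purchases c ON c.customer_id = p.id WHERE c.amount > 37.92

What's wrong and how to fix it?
Bug: Filtering c.amount in WHERE discards the NULL rows produced by LEFT JOIN, turning it into an inner join

Fix: Put 'c.amount > 37.92' in the JOIN's ON clause instead of WHERE

Corrected query:
SELECT p.name, c.amount FROM customers p LEFT JOIN purchases c ON c.customer_id = p.id AND c.amount > 37.92

Result:
name  | amount 
------+--------
Bob   | 570.8  
Bob   | 1205.63
Grace | 1173.9 
Grace | 1792.37
Eve   | 463.85 
Eve   | 744.63 
Eve   | 946.04 
Eve   | 1540.23
Alice | NULL   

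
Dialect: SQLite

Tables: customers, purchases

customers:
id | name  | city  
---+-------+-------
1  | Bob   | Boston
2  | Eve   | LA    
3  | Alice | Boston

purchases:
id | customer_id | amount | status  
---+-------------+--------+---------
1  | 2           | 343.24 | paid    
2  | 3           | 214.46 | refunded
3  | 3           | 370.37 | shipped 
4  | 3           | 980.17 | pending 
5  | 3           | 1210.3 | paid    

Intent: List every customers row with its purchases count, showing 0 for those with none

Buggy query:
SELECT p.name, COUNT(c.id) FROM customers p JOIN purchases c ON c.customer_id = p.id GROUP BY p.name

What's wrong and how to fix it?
Bug: An inner join excludes parents with zero children

Fix: Use LEFT JOIN so parents without children still appear (COUNT(c.id) gives 0)

Corrected query:
SELECT p.name, COUNT(c.id) FROM customers p LEFT JOIN purchases c ON c.customer_id = p.id GROUP BY p.name

Result:
name  | COUNT(c.id)
------+------------
Alice | 4          
Bob   | 0          
Eve   | 1          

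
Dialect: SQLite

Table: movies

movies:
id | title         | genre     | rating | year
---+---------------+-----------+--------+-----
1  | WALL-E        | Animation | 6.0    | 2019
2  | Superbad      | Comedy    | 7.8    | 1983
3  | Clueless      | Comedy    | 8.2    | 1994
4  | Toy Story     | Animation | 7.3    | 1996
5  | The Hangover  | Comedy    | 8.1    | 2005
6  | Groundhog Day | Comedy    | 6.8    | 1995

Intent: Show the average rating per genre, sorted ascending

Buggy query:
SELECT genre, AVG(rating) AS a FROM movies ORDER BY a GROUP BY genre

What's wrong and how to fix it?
Bug: ORDER BY appears before GROUP BY; SQL clause order requires GROUP BY first

Fix: Move ORDER BY to the end, after GROUP BY

Corrected query:
SELECT genre, AVG(rating) AS a FROM movies GROUP BY genre ORDER BY a

Result:
genre     | a    
----------+------
Animation | 6.65 
Comedy    | 7.725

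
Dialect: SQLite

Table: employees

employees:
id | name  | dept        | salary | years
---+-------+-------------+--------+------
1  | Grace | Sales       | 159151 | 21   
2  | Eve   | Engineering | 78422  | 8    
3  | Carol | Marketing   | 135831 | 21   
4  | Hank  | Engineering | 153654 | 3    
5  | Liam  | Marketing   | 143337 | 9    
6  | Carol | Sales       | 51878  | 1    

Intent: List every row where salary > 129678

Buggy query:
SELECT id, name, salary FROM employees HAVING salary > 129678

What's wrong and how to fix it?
Bug: HAVING filters the output of aggregation, but this query has no GROUP BY and no aggregate functions, so SQLite rejects it (HAVING clause on a non-aggregate query); the condition here is per row

Fix: Replace HAVING with WHERE since the condition applies to individual rows

Corrected query:
SELECT id, name, salary FROM employees WHERE salary > 129678

Result:
id | name  | salary
---+-------+-------
1  | Grace | 159151
3  | Carol | 135831
4  | Hank  | 153654
5  | Liam  | 143337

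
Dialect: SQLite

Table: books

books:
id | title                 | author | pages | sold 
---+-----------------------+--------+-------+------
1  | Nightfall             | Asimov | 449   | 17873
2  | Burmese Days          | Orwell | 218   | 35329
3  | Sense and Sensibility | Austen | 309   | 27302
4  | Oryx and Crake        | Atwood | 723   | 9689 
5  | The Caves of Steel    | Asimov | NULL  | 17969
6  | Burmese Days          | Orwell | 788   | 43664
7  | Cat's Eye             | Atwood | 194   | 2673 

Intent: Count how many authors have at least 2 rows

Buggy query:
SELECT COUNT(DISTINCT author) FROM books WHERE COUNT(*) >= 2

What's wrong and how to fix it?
Bug: WHERE filters individual rows, not groups, so a group-level COUNT is invalid there

Fix: Use a subquery that GROUPs and filters with HAVING, then count its rows

Corrected query:
SELECT COUNT(*) FROM (SELECT author FROM books GROUP BY author HAVING COUNT(*) >= 2)

Result:
COUNT(*)
--------
3       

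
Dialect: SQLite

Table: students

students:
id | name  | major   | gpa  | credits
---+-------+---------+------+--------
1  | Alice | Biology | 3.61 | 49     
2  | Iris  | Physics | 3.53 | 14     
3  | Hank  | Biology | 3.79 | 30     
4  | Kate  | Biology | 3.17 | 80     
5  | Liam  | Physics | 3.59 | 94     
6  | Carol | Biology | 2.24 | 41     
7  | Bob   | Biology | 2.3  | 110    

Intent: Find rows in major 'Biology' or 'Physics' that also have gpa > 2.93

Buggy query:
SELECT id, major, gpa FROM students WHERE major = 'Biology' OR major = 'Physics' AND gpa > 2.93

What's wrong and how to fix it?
Bug: Without parentheses, AND is evaluated before OR, so the gpa filter only applies to the 'Physics' branch

Fix: Group the OR with parentheses (or use IN), then AND the threshold

Corrected query:
SELECT id, major, gpa FROM students WHERE (major = 'Biology' OR major = 'Physics') AND gpa > 2.93

Result:
id | major   | gpa 
---+---------+-----
1  | Biology | 3.61
2  | Physics | 3.53
3  | Biology | 3.79
4  | Biology | 3.17
5  | Physics | 3.59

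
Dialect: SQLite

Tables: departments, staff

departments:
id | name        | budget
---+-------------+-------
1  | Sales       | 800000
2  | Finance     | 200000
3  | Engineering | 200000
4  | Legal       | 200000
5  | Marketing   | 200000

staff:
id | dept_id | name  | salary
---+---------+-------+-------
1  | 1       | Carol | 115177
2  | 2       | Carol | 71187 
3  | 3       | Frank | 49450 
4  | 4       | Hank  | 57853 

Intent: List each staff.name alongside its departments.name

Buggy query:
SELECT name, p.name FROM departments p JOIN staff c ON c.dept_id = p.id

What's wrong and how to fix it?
Bug: Both tables have a 'name' column; the unqualified reference is ambiguous

Fix: Qualify the column with its table alias (c.name)

Corrected query:
SELECT c.name, p.name FROM departments p JOIN staff c ON c.dept_id = p.id

Result:
name  | name       
------+------------
Carol | Sales      
Carol | Finance    
Frank | Engineering
Hank  | Legal      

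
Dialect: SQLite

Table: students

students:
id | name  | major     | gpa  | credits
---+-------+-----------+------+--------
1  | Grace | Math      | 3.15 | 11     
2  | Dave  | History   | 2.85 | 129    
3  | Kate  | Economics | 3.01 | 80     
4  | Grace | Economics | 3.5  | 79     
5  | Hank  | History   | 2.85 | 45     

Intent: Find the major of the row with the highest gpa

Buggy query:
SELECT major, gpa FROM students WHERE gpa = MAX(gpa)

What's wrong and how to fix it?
Bug: MAX(gpa) is an aggregate and cannot be used directly in WHERE

Fix: Wrap MAX in a scalar subquery so WHERE compares against a single value

Corrected query:
SELECT major, gpa FROM students WHERE gpa = (SELECT MAX(gpa) FROM students)

Result:
major     | gpa
----------+----
Economics | 3.5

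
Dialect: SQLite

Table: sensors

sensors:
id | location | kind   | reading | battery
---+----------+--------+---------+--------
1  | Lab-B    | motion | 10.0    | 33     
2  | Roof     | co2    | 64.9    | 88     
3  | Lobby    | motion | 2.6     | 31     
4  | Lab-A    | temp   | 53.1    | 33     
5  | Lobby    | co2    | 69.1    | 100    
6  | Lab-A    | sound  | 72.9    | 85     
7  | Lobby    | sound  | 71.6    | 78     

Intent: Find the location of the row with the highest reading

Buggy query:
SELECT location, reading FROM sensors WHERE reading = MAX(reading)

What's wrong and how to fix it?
Bug: WHERE is evaluated per row; an aggregate over the whole table isn't defined there

Fix: Use a subquery: WHERE reading = (SELECT MAX(reading) FROM sensors)

Corrected query:
SELECT location, reading FROM sensors WHERE reading = (SELECT MAX(reading) FROM sensors)

Result:
location | reading
---------+--------
Lab-A    | 72.9   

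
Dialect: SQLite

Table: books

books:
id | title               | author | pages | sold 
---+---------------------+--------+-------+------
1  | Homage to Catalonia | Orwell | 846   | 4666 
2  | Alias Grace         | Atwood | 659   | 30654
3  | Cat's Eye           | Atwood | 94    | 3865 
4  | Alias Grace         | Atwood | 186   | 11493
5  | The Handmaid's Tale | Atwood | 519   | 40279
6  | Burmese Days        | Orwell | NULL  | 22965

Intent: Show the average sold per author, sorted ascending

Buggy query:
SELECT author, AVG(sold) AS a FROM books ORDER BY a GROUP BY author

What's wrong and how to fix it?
Bug: ORDER BY appears before GROUP BY; SQL clause order requires GROUP BY first

Fix: Reorder: SELECT … FROM … GROUP BY … ORDER BY …

Corrected query:
SELECT author, AVG(sold) AS a FROM books GROUP BY author ORDER BY a

Result:
author | a       
-------+---------
Orwell | 13815.5 
Atwood | 21572.75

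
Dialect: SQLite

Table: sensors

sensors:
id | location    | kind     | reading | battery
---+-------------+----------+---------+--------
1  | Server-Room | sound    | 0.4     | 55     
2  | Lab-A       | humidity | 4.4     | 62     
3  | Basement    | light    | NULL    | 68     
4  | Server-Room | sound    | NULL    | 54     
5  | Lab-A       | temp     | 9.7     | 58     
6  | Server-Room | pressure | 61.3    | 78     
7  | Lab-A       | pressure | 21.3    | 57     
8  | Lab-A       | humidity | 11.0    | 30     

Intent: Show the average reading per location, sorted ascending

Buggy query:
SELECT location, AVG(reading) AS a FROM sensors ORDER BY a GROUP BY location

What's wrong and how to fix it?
Bug: ORDER BY appears before GROUP BY; SQL clause order requires GROUP BY first

Fix: Move ORDER BY to the end, after GROUP BY

Corrected query:
SELECT location, AVG(reading) AS a FROM sensors GROUP BY location ORDER BY a

Result:
location    | a    
------------+------
Basement    | NULL 
Lab-A       | 11.6 
Server-Room | 30.85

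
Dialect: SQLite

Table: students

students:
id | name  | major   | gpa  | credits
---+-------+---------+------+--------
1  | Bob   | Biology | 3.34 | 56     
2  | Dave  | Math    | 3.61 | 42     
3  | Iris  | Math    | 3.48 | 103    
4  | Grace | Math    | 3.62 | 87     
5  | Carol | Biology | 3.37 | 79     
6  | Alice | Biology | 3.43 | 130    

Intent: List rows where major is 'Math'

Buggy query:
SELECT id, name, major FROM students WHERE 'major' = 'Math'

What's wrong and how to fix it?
Bug: 'major' in single quotes is a string literal, not the column; the comparison is literal-vs-literal and never true

Fix: Remove the quotes around the column name (or use double quotes for an identifier)

Corrected query:
SELECT id, name, major FROM students WHERE major = 'Math'

Result:
id | name  | major
---+-------+------
2  | Dave  | Math 
3  | Iris  | Math 
4  | Grace | Math 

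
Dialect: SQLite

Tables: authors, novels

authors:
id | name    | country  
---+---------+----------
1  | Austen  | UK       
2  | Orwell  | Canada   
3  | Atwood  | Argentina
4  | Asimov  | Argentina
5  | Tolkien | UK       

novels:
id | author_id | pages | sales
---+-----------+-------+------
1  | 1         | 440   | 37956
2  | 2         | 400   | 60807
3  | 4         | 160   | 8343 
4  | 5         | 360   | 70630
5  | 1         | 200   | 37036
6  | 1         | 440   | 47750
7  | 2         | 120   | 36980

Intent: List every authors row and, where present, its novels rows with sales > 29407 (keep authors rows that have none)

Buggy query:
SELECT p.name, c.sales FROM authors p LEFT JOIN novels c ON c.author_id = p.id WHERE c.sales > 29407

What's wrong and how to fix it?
Bug: Filtering c.sales in WHERE discards the NULL rows produced by LEFT JOIN, turning it into an inner join

Fix: Put 'c.sales > 29407' in the JOIN's ON clause instead of WHERE

Corrected query:
SELECT p.name, c.sales FROM authors p LEFT JOIN novels c ON c.author_id = p.id AND c.sales > 29407

Result:
name    | sales
--------+------
Austen  | 37036
Austen  | 37956
Austen  | 47750
Orwell  | 36980
Orwell  | 60807
Atwood  | NULL 
Asimov  | NULL 
Tolkien | 70630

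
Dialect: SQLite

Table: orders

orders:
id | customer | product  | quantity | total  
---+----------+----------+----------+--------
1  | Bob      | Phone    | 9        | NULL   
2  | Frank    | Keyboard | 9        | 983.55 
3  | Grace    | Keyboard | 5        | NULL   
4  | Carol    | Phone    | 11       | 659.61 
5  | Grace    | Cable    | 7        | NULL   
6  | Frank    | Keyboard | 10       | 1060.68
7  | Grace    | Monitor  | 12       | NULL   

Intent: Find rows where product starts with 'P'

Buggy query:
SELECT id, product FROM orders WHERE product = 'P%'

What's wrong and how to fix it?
Bug: Wildcards only work with LIKE; '=' treats '%' as a literal character

Fix: Use LIKE for wildcard pattern matching

Corrected query:
SELECT id, product FROM orders WHERE product LIKE 'P%'

Result:
id | product
---+--------
1  | Phone  
4  | Phone  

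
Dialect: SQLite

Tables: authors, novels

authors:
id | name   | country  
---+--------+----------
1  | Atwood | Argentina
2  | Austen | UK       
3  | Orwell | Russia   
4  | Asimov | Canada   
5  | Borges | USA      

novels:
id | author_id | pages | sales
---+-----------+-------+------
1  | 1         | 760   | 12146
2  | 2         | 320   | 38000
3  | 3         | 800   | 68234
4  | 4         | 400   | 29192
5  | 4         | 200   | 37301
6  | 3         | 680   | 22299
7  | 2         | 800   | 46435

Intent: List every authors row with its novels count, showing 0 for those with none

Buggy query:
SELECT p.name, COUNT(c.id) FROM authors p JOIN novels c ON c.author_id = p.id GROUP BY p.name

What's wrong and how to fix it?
Bug: An inner join excludes parents with zero children

Fix: Switch to LEFT JOIN to retain unmatched parent rows

Corrected query:
SELECT p.name, COUNT(c.id) FROM authors p LEFT JOIN novels c ON c.author_id = p.id GROUP BY p.name

Result:
name   | COUNT(c.id)
-------+------------
Asimov | 2          
Atwood | 1          
Austen | 2          
Borges | 0          
Orwell | 2          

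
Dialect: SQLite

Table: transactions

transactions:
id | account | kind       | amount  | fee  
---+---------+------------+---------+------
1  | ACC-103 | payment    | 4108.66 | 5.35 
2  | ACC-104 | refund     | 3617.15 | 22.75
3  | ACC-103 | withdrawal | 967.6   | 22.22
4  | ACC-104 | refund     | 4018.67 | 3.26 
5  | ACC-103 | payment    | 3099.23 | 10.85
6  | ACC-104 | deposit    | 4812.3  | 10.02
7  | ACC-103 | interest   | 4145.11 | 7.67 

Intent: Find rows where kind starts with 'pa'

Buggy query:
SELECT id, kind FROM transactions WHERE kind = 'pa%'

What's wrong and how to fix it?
Bug: '=' compares the literal string including the % character; pattern matching needs LIKE

Fix: Use LIKE for wildcard pattern matching

Corrected query:
SELECT id, kind FROM transactions WHERE kind LIKE 'pa%'

Result:
id | kind   
---+--------
1  | payment
5  | payment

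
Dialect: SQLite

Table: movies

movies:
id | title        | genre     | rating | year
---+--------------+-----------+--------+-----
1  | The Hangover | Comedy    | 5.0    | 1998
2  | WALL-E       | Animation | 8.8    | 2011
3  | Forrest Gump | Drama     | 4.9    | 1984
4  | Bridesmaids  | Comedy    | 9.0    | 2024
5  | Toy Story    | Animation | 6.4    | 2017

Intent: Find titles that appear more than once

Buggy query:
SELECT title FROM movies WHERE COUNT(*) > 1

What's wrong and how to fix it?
Bug: WHERE can't reference COUNT(*); aggregates are computed after WHERE

Fix: GROUP BY title, then filter groups with HAVING COUNT(*) > 1

Corrected query:
SELECT title FROM movies GROUP BY title HAVING COUNT(*) > 1

Result:
(no rows)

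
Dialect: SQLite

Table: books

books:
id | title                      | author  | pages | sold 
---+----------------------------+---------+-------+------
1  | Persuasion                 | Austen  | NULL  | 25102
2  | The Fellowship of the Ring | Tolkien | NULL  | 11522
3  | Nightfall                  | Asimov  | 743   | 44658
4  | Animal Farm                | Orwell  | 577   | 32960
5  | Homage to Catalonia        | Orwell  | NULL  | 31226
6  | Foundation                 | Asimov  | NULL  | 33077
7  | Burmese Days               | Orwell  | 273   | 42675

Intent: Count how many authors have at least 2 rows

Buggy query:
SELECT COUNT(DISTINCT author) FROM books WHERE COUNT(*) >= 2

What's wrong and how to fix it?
Bug: COUNT(*) cannot appear in WHERE; the per-group count doesn't exist yet

Fix: Group first with HAVING COUNT(*) >= 2, then COUNT the resulting groups

Corrected query:
SELECT COUNT(*) FROM (SELECT author FROM books GROUP BY author HAVING COUNT(*) >= 2)

Result:
COUNT(*)
--------
2       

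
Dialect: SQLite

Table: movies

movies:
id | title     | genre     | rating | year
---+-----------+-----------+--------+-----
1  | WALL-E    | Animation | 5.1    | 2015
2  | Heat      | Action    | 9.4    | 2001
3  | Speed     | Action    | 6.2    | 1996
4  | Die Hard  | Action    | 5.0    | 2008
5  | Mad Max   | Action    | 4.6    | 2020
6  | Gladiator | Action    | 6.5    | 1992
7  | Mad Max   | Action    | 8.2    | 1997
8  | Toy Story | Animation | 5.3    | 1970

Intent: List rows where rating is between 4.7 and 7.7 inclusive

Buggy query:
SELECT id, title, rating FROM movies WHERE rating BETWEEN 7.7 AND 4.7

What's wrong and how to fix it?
Bug: BETWEEN expects the lower bound first; with 7.7 AND 4.7 the range is empty

Fix: Swap the bounds so the smaller value comes first

Corrected query:
SELECT id, title, rating FROM movies WHERE rating BETWEEN 4.7 AND 7.7

Result:
id | title     | rating
---+-----------+-------
1  | WALL-E    | 5.1   
3  | Speed     | 6.2   
4  | Die Hard  | 5     
6  | Gladiator | 6.5   
8  | Toy Story | 5.3   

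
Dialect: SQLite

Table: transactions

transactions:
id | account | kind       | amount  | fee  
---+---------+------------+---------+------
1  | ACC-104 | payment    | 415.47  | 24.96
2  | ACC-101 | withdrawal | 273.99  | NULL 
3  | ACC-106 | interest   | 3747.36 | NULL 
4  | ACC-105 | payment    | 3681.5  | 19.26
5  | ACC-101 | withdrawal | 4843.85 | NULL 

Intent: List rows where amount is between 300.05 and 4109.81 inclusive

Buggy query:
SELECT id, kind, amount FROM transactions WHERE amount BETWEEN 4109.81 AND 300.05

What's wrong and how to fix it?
Bug: The bounds are reversed; BETWEEN a AND b requires a <= b to match anything

Fix: Write BETWEEN 300.05 AND 4109.81

Corrected query:
SELECT id, kind, amount FROM transactions WHERE amount BETWEEN 300.05 AND 4109.81

Result:
id | kind     | amount 
---+----------+--------
1  | payment  | 415.47 
3  | interest | 3747.36
4  | payment  | 3681.5 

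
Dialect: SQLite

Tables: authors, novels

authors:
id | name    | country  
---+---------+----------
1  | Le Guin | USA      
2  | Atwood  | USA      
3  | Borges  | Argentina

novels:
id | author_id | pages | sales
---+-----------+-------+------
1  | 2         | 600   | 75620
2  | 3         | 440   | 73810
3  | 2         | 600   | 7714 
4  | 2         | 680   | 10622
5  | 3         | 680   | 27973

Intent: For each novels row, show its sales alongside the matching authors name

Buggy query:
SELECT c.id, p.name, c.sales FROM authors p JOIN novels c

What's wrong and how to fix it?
Bug: JOIN with no ON clause produces a cartesian product; every novels row pairs with every authors row

Fix: Add ON c.author_id = p.id to the JOIN

Corrected query:
SELECT c.id, p.name, c.sales FROM authors p JOIN novels c ON c.author_id = p.id

Result:
id | name   | sales
---+--------+------
1  | Atwood | 75620
2  | Borges | 73810
3  | Atwood | 7714 
4  | Atwood | 10622
5  | Borges | 27973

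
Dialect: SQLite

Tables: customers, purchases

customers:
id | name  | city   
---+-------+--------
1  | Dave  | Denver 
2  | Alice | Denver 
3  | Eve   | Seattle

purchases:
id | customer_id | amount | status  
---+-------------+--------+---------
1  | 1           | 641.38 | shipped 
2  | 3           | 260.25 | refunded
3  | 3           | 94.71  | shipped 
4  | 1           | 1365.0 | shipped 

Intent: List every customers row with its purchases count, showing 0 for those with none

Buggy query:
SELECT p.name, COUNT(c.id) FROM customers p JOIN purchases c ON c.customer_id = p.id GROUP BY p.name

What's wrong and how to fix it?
Bug: INNER JOIN drops customers rows that have no matching purchases rows

Fix: Use LEFT JOIN so parents without children still appear (COUNT(c.id) gives 0)

Corrected query:
SELECT p.name, COUNT(c.id) FROM customers p LEFT JOIN purchases c ON c.customer_id = p.id GROUP BY p.name

Result:
name  | COUNT(c.id)
------+------------
Alice | 0          
Dave  | 2          
Eve   | 2          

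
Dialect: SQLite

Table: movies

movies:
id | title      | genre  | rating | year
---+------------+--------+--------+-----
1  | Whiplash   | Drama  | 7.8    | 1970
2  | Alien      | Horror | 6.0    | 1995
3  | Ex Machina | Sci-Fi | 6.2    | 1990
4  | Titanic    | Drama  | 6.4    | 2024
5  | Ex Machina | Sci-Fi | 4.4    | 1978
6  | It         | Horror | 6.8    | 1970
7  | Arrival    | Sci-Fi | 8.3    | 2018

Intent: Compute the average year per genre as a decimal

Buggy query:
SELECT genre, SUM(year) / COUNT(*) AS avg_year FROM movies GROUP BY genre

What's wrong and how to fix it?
Bug: Both operands are integers, so '/' performs integer division and truncates

Fix: Multiply by 1.0 (or CAST to REAL) to force floating-point division

Corrected query:
SELECT genre, SUM(year) * 1.0 / COUNT(*) AS avg_year FROM movies GROUP BY genre

Result:
genre  | avg_year   
-------+------------
Drama  | 1997       
Horror | 1982.5     
Sci-Fi | 1995.333333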